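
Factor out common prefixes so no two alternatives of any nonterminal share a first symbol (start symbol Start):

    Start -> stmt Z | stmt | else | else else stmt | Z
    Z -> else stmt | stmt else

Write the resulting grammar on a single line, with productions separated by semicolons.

Start has alternatives sharing prefix 'stmt': factor to Start → stmt Start1 with Start1 → Z | ε.
Start has alternatives sharing prefix 'else': factor to Start → else Start2 with Start2 → ε | else stmt.

Start -> Z | stmt Start1 | else Start2; Z -> else stmt | stmt else; Start1 -> Z | ε; Start2 -> ε | else stmt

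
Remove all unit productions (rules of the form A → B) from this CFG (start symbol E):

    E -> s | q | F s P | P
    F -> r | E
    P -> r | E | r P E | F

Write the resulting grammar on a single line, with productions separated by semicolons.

Unit pairs: E ⇒* {F, P}; F ⇒* {E, P}; P ⇒* {E, F}.
Replace each nonterminal's rules with the union of the non-unit rules of every nonterminal it unit-derives.

E -> s | q | F s P | r | r P E; F -> s | q | F s P | r | r P E; P -> s | q | F s P | r | r P E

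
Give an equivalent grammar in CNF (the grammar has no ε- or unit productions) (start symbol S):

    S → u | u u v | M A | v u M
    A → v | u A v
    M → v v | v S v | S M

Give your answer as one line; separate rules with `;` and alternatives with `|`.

Introduce a nonterminal for each terminal appearing in a rule of length ≥ 2: X1 → u, X2 → v.
Binarize each right-hand side of length ≥ 3 by chaining fresh nonterminals (Y1, Y2, …): affected rules were S → X1 X1 X2; S → X2 X1 M; A → X1 A X2; M → X2 S X2.

S → u | X1 Y1 | M A | X2 Y2; A → v | X1 Y3; M → X2 X2 | X2 Y4 | S M; X1 → u; X2 → v; Y1 → X1 X2; Y2 → X1 M; Y3 → A X2; Y4 → S X2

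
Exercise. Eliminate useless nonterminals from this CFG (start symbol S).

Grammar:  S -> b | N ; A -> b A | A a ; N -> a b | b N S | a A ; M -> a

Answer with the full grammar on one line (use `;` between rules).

S -> b | N; N -> a b | b N S

Generating nonterminals: {M, N, S}.
Reachable from S after that: {N, S}.
Removed useless symbols: {A, M} and every production mentioning them.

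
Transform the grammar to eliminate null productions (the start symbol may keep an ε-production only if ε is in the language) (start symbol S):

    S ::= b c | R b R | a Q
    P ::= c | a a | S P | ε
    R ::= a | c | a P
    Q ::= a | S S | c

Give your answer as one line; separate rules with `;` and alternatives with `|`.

Nullable set = {P}.
ε ∉ L(G), so no ε-production is kept.
Expand every rule over subsets of its nullable positions: P → S P gives S P | S.

S ::= b c | R b R | a Q; P ::= c | a a | S P | S; R ::= a | c | a P; Q ::= a | S S | c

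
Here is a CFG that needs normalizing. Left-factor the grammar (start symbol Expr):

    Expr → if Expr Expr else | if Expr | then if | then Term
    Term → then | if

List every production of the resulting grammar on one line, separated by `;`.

Expr → if Expr Expr1 | then Expr2; Term → then | if; Expr1 → Expr else | eps; Expr2 → if | Term

Expr has alternatives sharing prefix 'if Expr': factor to Expr → if Expr Expr1 with Expr1 → Expr else | ε.
Expr has alternatives sharing prefix 'then': factor to Expr → then Expr2 with Expr2 → if | Term.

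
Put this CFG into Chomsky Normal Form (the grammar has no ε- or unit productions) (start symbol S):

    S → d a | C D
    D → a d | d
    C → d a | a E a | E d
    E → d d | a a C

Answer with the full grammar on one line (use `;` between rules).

S → X1 X2 | C D; D → X2 X1 | d; C → X1 X2 | X2 Y1 | E X1; E → X1 X1 | X2 Y2; X1 → d; X2 → a; Y1 → E X2; Y2 → X2 C

Introduce a nonterminal for each terminal appearing in a rule of length ≥ 2: X1 → d, X2 → a.
Binarize each right-hand side of length ≥ 3 by chaining fresh nonterminals (Y1, Y2, …): affected rules were C → X2 E X2; E → X2 X2 C.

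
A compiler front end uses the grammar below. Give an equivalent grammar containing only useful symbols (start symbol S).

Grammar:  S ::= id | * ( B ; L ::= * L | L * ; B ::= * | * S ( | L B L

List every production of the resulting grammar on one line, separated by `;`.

S ::= id | * ( B; B ::= * | * S (

Generating nonterminals: {B, S}.
Reachable from S after that: {B, S}.
Removed useless symbols: {L} and every production mentioning them.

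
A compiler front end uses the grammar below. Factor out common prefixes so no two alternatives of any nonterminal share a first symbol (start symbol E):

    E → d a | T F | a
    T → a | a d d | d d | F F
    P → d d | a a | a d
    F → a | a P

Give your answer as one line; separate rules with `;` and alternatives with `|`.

T has alternatives sharing prefix 'a': factor to T → a T' with T' → ε | d d.
P has alternatives sharing prefix 'a': factor to P → a P' with P' → a | d.
F has alternatives sharing prefix 'a': factor to F → a F' with F' → ε | P.

E → d a | T F | a; T → d d | F F | a T'; P → d d | a P'; F → a F'; T' → ε | d d; P' → a | d; F' → ε | P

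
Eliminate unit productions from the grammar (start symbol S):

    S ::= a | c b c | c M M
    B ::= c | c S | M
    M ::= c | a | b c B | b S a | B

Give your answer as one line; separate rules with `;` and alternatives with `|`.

S ::= a | c b c | c M M; B ::= c | c S | a | b c B | b S a; M ::= c | c S | a | b c B | b S a

Unit pairs: B ⇒* {M}; M ⇒* {B}.
Replace each nonterminal's rules with the union of the non-unit rules of every nonterminal it unit-derives.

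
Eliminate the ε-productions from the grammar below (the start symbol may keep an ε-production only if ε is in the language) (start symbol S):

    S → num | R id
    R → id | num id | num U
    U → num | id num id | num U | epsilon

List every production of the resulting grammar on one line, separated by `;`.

S → num | R id; R → id | num id | num U | num; U → num | id num id | num U

Nullable nonterminals: {U}.
ε ∉ L(G), so no ε-production is kept.
For each production, add variants omitting each subset of nullable occurrences: R → num U gives num U | num.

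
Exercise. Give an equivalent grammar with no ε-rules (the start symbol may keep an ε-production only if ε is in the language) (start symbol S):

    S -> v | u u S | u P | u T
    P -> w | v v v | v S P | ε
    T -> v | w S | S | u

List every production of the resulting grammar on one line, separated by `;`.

S -> v | u u S | u P | u | u T; P -> w | v v v | v S P | v S; T -> v | w S | S | u

Nullable set = {P}.
ε ∉ L(G), so no ε-production is kept.
Expand every rule over subsets of its nullable positions: S → u P gives u P | u. P → v S P gives v S P | v S.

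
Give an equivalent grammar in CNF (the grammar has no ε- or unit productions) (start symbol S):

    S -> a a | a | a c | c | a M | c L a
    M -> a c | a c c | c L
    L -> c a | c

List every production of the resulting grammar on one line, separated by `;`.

Introduce a nonterminal for each terminal appearing in a rule of length ≥ 2: X1 → a, X2 → c.
Binarize each right-hand side of length ≥ 3 by chaining fresh nonterminals (Y1, Y2, …): affected rules were S → X2 L X1; M → X1 X2 X2.

S -> X1 X1 | a | X1 X2 | c | X1 M | X2 Y1; M -> X1 X2 | X1 Y2 | X2 L; L -> X2 X1 | c; X1 -> a; X2 -> c; Y1 -> L X1; Y2 -> X2 X2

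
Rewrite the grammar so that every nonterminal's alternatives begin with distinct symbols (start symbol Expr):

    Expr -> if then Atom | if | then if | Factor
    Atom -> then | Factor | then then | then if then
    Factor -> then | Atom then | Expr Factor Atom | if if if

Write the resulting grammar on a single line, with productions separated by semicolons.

Expr -> then if | Factor | if Expr1; Atom -> Factor | then Atom1; Factor -> then | Atom then | Expr Factor Atom | if if if; Expr1 -> then Atom | epsilon; Atom1 -> epsilon | then | if then

Expr has alternatives sharing prefix 'if': factor to Expr → if Expr1 with Expr1 → then Atom | ε.
Atom has alternatives sharing prefix 'then': factor to Atom → then Atom1 with Atom1 → ε | then | if then.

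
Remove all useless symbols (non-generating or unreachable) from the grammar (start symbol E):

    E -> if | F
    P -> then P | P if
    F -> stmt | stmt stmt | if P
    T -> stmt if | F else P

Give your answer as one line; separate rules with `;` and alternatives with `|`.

Generating nonterminals: {E, F, T}.
Reachable from E after that: {E, F}.
Removed useless symbols: {P, T} and every production mentioning them.

E -> if | F; F -> stmt | stmt stmt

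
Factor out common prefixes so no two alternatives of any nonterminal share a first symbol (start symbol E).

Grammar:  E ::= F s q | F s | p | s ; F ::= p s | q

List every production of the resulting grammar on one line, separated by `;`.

E has alternatives sharing prefix 'F s': factor to E → F s E' with E' → q | ε.

E ::= p | s | F s E'; F ::= p s | q; E' ::= q | ε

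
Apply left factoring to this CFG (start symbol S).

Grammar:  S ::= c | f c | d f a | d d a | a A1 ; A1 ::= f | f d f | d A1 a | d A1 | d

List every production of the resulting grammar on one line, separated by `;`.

S has alternatives sharing prefix 'd': factor to S → d S' with S' → f a | d a.
A1 has alternatives sharing prefix 'd': factor to A1 → d A1' with A1' → A1 a | A1 | ε.
A1 has alternatives sharing prefix 'f': factor to A1 → f A1'' with A1'' → ε | d f.
A1' has alternatives sharing prefix 'A1': factor to A1' → A1 A1''' with A1''' → a | ε.

S ::= c | f c | a A1 | d S'; A1 ::= d A1' | f A1''; S' ::= f a | d a; A1' ::= ε | A1 A1'''; A1'' ::= ε | d f; A1''' ::= a | ε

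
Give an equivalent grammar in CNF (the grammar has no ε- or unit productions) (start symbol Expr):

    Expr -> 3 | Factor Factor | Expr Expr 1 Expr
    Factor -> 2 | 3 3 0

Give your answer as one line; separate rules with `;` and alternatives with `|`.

Introduce a nonterminal for each terminal appearing in a rule of length ≥ 2: X1 → 1, X2 → 3, X3 → 0.
Binarize each right-hand side of length ≥ 3 by chaining fresh nonterminals (Y1, Y2, …): affected rules were Expr → Expr Expr X1 Expr; Factor → X2 X2 X3.

Expr -> 3 | Factor Factor | Expr Y1; Factor -> 2 | X2 Y3; X1 -> 1; X2 -> 3; X3 -> 0; Y1 -> Expr Y2; Y2 -> X1 Expr; Y3 -> X2 X3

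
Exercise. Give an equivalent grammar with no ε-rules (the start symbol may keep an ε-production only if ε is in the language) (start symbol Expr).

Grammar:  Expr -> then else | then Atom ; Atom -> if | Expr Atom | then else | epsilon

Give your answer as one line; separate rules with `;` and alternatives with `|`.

Nullable set = {Atom}.
ε ∉ L(G), so no ε-production is kept.
Add the nullable-subset variants: Expr → then Atom gives then Atom | then. Atom → Expr Atom gives Expr Atom | Expr.

Expr -> then else | then Atom | then; Atom -> if | Expr Atom | Expr | then else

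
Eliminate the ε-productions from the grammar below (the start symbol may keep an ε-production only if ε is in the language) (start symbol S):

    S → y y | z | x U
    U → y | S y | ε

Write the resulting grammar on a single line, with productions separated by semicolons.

S → y y | z | x U | x; U → y | S y

Nullable nonterminals: {U}.
ε ∉ L(G), so no ε-production is kept.
Expand every rule over subsets of its nullable positions: S → x U gives x U | x.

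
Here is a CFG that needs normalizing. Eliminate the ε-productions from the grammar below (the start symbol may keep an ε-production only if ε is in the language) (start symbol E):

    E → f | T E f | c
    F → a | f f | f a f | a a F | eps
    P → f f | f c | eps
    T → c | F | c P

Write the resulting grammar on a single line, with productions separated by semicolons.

E → f | T E f | E f | c; F → a | f f | f a f | a a F | a a; P → f f | f c; T → c | F | c P

Nullable nonterminals: {F, P, T}.
ε ∉ L(G), so no ε-production is kept.
For each production, add variants omitting each subset of nullable occurrences: E → T E f gives T E f | E f. F → a a F gives a a F | a a.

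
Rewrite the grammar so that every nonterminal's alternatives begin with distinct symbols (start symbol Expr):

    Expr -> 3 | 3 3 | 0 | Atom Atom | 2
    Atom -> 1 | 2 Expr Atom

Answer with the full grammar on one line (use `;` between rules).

Expr has alternatives sharing prefix '3': factor to Expr → 3 Expr1 with Expr1 → ε | 3.

Expr -> 0 | Atom Atom | 2 | 3 Expr1; Atom -> 1 | 2 Expr Atom; Expr1 -> ε | 3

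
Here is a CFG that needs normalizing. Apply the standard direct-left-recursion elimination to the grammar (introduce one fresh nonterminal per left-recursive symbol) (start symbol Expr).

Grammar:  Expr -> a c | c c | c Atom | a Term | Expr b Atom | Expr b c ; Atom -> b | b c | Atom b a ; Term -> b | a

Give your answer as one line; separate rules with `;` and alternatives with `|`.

Expr, Atom are directly left-recursive.
For Expr: α = {b Atom, b c}, β = {a c, c c, c Atom, a Term}. Rewrite as Expr → β Expr1 and Expr1 → α Expr1 | ε.
For Atom: α = {b a}, β = {b, b c}. Rewrite as Atom → β Atom1 and Atom1 → α Atom1 | ε.

Expr -> a c Expr1 | c c Expr1 | c Atom Expr1 | a Term Expr1; Atom -> b Atom1 | b c Atom1; Term -> b | a; Expr1 -> b Atom Expr1 | b c Expr1 | ε; Atom1 -> b a Atom1 | ε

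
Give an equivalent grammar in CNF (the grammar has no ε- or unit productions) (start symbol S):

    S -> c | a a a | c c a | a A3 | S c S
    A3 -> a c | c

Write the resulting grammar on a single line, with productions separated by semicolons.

Introduce a nonterminal for each terminal appearing in a rule of length ≥ 2: X1 → a, X2 → c.
Binarize each right-hand side of length ≥ 3 by chaining fresh nonterminals (Y1, Y2, …): affected rules were S → X1 X1 X1; S → X2 X2 X1; S → S X2 S.

S -> c | X1 Y1 | X2 Y2 | X1 A3 | S Y3; A3 -> X1 X2 | c; X1 -> a; X2 -> c; Y1 -> X1 X1; Y2 -> X2 X1; Y3 -> X2 S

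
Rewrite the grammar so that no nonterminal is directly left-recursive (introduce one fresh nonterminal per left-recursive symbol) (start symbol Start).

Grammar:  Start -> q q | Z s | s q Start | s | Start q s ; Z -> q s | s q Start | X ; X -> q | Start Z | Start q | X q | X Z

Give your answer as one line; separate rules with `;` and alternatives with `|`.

Left recursion appears on Start, X.
For Start: α = {q s}, β = {q q, Z s, s q Start, s}. Rewrite as Start → β Start1 and Start1 → α Start1 | ε.
For X: α = {q, Z}, β = {q, Start Z, Start q}. Rewrite as X → β X1 and X1 → α X1 | ε.

Start -> q q Start1 | Z s Start1 | s q Start Start1 | s Start1; Z -> q s | s q Start | X; X -> q X1 | Start Z X1 | Start q X1; Start1 -> q s Start1 | ε; X1 -> q X1 | Z X1 | ε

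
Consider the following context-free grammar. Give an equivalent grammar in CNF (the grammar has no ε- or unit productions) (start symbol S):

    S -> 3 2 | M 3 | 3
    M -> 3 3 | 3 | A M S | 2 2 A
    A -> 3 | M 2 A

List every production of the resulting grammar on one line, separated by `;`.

S -> X1 X2 | M X1 | 3; M -> X1 X1 | 3 | A Y1 | X2 Y2; A -> 3 | M Y3; X1 -> 3; X2 -> 2; Y1 -> M S; Y2 -> X2 A; Y3 -> X2 A

Introduce a nonterminal for each terminal appearing in a rule of length ≥ 2: X1 → 3, X2 → 2.
Binarize each right-hand side of length ≥ 3 by chaining fresh nonterminals (Y1, Y2, …): affected rules were M → A M S; M → X2 X2 A; A → M X2 A.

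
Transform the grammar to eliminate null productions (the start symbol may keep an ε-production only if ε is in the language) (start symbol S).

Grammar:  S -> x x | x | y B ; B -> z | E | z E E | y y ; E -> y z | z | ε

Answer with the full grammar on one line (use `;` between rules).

Nullable set = {B, E}.
ε ∉ L(G), so no ε-production is kept.
Add the nullable-subset variants: S → y B gives y B | y. B → z E E gives z E E | z E.

S -> x x | x | y B | y; B -> z | E | z E E | z E | y y; E -> y z | z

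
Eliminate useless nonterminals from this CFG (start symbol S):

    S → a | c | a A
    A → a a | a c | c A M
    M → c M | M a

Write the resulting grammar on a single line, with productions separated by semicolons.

S → a | c | a A; A → a a | a c

Generating nonterminals: {A, S}.
Reachable from S after that: {A, S}.
Removed useless symbols: {M} and every production mentioning them.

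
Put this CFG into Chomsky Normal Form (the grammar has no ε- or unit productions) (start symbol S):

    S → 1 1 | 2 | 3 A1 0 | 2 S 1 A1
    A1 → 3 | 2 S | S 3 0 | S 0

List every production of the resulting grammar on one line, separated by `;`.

S → X1 X1 | 2 | X2 Y1 | X4 Y2; A1 → 3 | X4 S | S Y4 | S X3; X1 → 1; X2 → 3; X3 → 0; X4 → 2; Y1 → A1 X3; Y2 → S Y3; Y3 → X1 A1; Y4 → X2 X3

Introduce a nonterminal for each terminal appearing in a rule of length ≥ 2: X1 → 1, X2 → 3, X3 → 0, X4 → 2.
Binarize each right-hand side of length ≥ 3 by chaining fresh nonterminals (Y1, Y2, …): affected rules were S → X2 A1 X3; S → X4 S X1 A1; A1 → S X2 X3.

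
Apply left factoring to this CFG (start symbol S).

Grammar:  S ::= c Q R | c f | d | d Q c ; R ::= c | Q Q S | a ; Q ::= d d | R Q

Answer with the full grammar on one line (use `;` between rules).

S ::= c S' | d S''; R ::= c | Q Q S | a; Q ::= d d | R Q; S' ::= Q R | f; S'' ::= epsilon | Q c

S has alternatives sharing prefix 'c': factor to S → c S' with S' → Q R | f.
S has alternatives sharing prefix 'd': factor to S → d S'' with S'' → ε | Q c.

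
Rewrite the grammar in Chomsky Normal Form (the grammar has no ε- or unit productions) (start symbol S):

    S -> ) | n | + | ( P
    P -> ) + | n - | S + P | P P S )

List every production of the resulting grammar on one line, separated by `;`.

Introduce a nonterminal for each terminal appearing in a rule of length ≥ 2: X1 → (, X2 → ), X3 → +, X4 → n, X5 → -.
Binarize each right-hand side of length ≥ 3 by chaining fresh nonterminals (Y1, Y2, …): affected rules were P → S X3 P; P → P P S X2.

S -> ) | n | + | X1 P; P -> X2 X3 | X4 X5 | S Y1 | P Y2; X1 -> (; X2 -> ); X3 -> +; X4 -> n; X5 -> -; Y1 -> X3 P; Y2 -> P Y3; Y3 -> S X2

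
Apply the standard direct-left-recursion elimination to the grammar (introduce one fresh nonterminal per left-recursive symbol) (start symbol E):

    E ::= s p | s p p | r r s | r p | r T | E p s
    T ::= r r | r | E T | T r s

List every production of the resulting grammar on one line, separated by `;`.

E, T are directly left-recursive.
For E: α = {p s}, β = {s p, s p p, r r s, r p, r T}. Rewrite as E → β E' and E' → α E' | ε.
For T: α = {r s}, β = {r r, r, E T}. Rewrite as T → β T' and T' → α T' | ε.

E ::= s p E' | s p p E' | r r s E' | r p E' | r T E'; T ::= r r T' | r T' | E T T'; E' ::= p s E' | epsilon; T' ::= r s T' | epsilon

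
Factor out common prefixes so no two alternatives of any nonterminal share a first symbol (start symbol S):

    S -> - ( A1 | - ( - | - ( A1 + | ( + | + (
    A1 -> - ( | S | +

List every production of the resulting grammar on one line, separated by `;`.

S -> ( + | + ( | - ( S'; A1 -> - ( | S | +; S' -> - | A1 S''; S'' -> epsilon | +

S has alternatives sharing prefix '- (': factor to S → - ( S' with S' → A1 | - | A1 +.
S' has alternatives sharing prefix 'A1': factor to S' → A1 S'' with S'' → ε | +.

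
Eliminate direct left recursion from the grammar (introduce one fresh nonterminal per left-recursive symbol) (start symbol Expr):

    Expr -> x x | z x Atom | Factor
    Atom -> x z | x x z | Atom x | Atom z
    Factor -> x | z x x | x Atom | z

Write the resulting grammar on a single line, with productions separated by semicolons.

Directly left-recursive nonterminal: Atom.
For Atom: α = {x, z}, β = {x z, x x z}. Rewrite as Atom → β Atom1 and Atom1 → α Atom1 | ε.

Expr -> x x | z x Atom | Factor; Atom -> x z Atom1 | x x z Atom1; Factor -> x | z x x | x Atom | z; Atom1 -> x Atom1 | z Atom1 | ε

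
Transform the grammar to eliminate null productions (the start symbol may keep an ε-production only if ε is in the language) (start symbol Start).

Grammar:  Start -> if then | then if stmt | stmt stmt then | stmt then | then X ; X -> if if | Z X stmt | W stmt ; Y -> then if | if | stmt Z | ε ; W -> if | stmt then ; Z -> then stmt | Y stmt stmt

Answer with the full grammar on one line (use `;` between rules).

Start -> if then | then if stmt | stmt stmt then | stmt then | then X; X -> if if | Z X stmt | W stmt; Y -> then if | if | stmt Z; W -> if | stmt then; Z -> then stmt | Y stmt stmt | stmt stmt

The nullable symbols are {Y}.
ε ∉ L(G), so no ε-production is kept.
Expand every rule over subsets of its nullable positions: Z → Y stmt stmt gives Y stmt stmt | stmt stmt.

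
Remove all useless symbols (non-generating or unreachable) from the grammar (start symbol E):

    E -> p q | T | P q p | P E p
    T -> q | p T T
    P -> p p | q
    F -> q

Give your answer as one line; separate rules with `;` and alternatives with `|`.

Generating nonterminals: {E, F, P, T}.
Reachable from E after that: {E, P, T}.
Removed useless symbols: {F} and every production mentioning them.

E -> p q | T | P q p | P E p; T -> q | p T T; P -> p p | q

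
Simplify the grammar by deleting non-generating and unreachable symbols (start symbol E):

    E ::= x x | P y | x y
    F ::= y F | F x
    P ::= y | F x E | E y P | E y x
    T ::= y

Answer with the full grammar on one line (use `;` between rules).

Generating nonterminals: {E, P, T}.
Reachable from E after that: {E, P}.
Removed useless symbols: {F, T} and every production mentioning them.

E ::= x x | P y | x y; P ::= y | E y P | E y x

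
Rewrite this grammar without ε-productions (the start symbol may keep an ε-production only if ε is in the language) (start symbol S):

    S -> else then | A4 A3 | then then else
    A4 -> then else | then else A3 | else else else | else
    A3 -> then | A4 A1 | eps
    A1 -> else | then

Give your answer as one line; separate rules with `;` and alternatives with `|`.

S -> else then | A4 A3 | A4 | then then else; A4 -> then else | then else A3 | else else else | else; A3 -> then | A4 A1; A1 -> else | then

The nullable symbols are {A3}.
ε ∉ L(G), so no ε-production is kept.
Add the nullable-subset variants: S → A4 A3 gives A4 A3 | A4.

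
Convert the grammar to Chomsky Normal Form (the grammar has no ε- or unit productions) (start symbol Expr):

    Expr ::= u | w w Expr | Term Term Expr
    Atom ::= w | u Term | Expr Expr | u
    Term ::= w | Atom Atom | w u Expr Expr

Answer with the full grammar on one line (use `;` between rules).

Introduce a nonterminal for each terminal appearing in a rule of length ≥ 2: X1 → w, X2 → u.
Binarize each right-hand side of length ≥ 3 by chaining fresh nonterminals (Y1, Y2, …): affected rules were Expr → X1 X1 Expr; Expr → Term Term Expr; Term → X1 X2 Expr Expr.

Expr ::= u | X1 Y1 | Term Y2; Atom ::= w | X2 Term | Expr Expr | u; Term ::= w | Atom Atom | X1 Y3; X1 ::= w; X2 ::= u; Y1 ::= X1 Expr; Y2 ::= Term Expr; Y3 ::= X2 Y4; Y4 ::= Expr Expr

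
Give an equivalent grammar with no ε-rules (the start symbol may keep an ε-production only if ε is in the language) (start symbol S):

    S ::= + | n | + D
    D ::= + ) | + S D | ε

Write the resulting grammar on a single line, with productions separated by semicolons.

S ::= + | n | + D; D ::= + ) | + S D | + S

The nullable symbols are {D}.
ε ∉ L(G), so no ε-production is kept.
Add the nullable-subset variants: D → + S D gives + S D | + S.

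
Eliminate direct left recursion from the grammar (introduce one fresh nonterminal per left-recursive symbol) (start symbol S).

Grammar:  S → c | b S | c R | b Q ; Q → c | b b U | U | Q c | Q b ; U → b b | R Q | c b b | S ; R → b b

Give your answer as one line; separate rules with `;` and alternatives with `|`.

Left recursion appears on Q.
For Q: α = {c, b}, β = {c, b b U, U}. Rewrite as Q → β Q' and Q' → α Q' | ε.

S → c | b S | c R | b Q; Q → c Q' | b b U Q' | U Q'; U → b b | R Q | c b b | S; R → b b; Q' → c Q' | b Q' | ε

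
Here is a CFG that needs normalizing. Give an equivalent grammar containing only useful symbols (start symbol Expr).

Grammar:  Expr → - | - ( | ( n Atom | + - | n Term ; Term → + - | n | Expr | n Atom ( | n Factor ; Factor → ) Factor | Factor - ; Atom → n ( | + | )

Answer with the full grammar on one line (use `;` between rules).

Expr → - | - ( | ( n Atom | + - | n Term; Term → + - | n | Expr | n Atom (; Atom → n ( | + | )

Generating nonterminals: {Atom, Expr, Term}.
Reachable from Expr after that: {Atom, Expr, Term}.
Removed useless symbols: {Factor} and every production mentioning them.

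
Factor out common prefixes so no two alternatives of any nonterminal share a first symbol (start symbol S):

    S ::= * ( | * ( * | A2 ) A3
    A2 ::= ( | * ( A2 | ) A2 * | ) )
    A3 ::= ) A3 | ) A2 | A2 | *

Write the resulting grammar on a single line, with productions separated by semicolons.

S ::= A2 ) A3 | * ( S'; A2 ::= ( | * ( A2 | ) A2'; A3 ::= A2 | * | ) A3'; S' ::= eps | *; A2' ::= A2 * | ); A3' ::= A3 | A2

S has alternatives sharing prefix '* (': factor to S → * ( S' with S' → ε | *.
A2 has alternatives sharing prefix ')': factor to A2 → ) A2' with A2' → A2 * | ).
A3 has alternatives sharing prefix ')': factor to A3 → ) A3' with A3' → A3 | A2.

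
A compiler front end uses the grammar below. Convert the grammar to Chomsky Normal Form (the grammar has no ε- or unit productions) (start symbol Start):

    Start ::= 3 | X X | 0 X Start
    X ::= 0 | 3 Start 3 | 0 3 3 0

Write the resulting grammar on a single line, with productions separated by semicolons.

Start ::= 3 | X X | X1 Y1; X ::= 0 | X2 Y2 | X1 Y3; X1 ::= 0; X2 ::= 3; Y1 ::= X Start; Y2 ::= Start X2; Y3 ::= X2 Y4; Y4 ::= X2 X1

Introduce a nonterminal for each terminal appearing in a rule of length ≥ 2: X1 → 0, X2 → 3.
Binarize each right-hand side of length ≥ 3 by chaining fresh nonterminals (Y1, Y2, …): affected rules were Start → X1 X Start; X → X2 Start X2; X → X1 X2 X2 X1.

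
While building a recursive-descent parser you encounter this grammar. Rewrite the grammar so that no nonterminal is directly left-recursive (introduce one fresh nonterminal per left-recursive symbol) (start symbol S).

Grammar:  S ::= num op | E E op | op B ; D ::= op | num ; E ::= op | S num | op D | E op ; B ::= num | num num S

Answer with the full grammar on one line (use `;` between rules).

S ::= num op | E E op | op B; D ::= op | num; E ::= op E' | S num E' | op D E'; B ::= num | num num S; E' ::= op E' | eps

E is directly left-recursive.
For E: α = {op}, β = {op, S num, op D}. Rewrite as E → β E' and E' → α E' | ε.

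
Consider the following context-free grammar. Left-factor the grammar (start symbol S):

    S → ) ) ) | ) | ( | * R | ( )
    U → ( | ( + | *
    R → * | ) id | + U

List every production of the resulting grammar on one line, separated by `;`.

S → * R | ) S' | ( S''; U → * | ( U'; R → * | ) id | + U; S' → ) ) | eps; S'' → eps | ); U' → eps | +

S has alternatives sharing prefix ')': factor to S → ) S' with S' → ) ) | ε.
S has alternatives sharing prefix '(': factor to S → ( S'' with S'' → ε | ).
U has alternatives sharing prefix '(': factor to U → ( U' with U' → ε | +.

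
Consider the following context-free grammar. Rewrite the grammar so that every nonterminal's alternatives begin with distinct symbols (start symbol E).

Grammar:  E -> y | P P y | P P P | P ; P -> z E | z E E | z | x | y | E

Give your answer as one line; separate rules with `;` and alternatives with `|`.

E -> y | P E'; P -> x | y | E | z P'; E' -> ε | P E''; P' -> ε | E P''; E'' -> y | P; P'' -> ε | E

E has alternatives sharing prefix 'P': factor to E → P E' with E' → P y | P P | ε.
P has alternatives sharing prefix 'z': factor to P → z P' with P' → E | E E | ε.
E' has alternatives sharing prefix 'P': factor to E' → P E'' with E'' → y | P.
P' has alternatives sharing prefix 'E': factor to P' → E P'' with P'' → ε | E.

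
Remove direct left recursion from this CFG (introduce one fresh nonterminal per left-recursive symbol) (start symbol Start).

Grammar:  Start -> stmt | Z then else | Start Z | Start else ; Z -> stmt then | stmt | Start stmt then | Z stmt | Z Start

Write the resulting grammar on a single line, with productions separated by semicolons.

Start, Z are directly left-recursive.
For Start: α = {Z, else}, β = {stmt, Z then else}. Rewrite as Start → β Start1 and Start1 → α Start1 | ε.
For Z: α = {stmt, Start}, β = {stmt then, stmt, Start stmt then}. Rewrite as Z → β Z1 and Z1 → α Z1 | ε.

Start -> stmt Start1 | Z then else Start1; Z -> stmt then Z1 | stmt Z1 | Start stmt then Z1; Start1 -> Z Start1 | else Start1 | ε; Z1 -> stmt Z1 | Start Z1 | ε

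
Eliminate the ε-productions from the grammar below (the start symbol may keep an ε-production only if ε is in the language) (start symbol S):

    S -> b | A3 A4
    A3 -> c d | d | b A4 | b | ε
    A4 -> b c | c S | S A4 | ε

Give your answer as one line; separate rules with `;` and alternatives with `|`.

Nullable nonterminals: {A3, A4, S}.
ε ∈ L(G) since S is nullable, so keep S → ε.
For each production, add variants omitting each subset of nullable occurrences: S → A3 A4 gives A3 A4 | A3 | A4. A3 → b A4 gives b A4 | b. A4 → c S gives c S | c. A4 → S A4 gives S A4 | S.

S -> b | A3 A4 | A3 | A4 | ε; A3 -> c d | d | b A4 | b; A4 -> b c | c S | c | S A4 | S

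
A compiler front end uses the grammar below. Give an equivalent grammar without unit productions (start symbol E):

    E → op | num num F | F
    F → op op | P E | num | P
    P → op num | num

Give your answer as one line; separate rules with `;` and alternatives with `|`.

E → op | num num F | op op | P E | num | op num; F → op op | P E | num | op num; P → op num | num

Unit pairs: E ⇒* {F, P}; F ⇒* {P}.
For each unit pair (A, B), copy every non-unit production of B to A, then drop all unit productions.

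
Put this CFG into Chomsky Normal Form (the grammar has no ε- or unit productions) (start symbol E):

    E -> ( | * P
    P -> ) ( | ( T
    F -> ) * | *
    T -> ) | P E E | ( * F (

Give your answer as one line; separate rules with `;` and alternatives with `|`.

Introduce a nonterminal for each terminal appearing in a rule of length ≥ 2: X1 → *, X2 → ), X3 → (.
Binarize each right-hand side of length ≥ 3 by chaining fresh nonterminals (Y1, Y2, …): affected rules were T → P E E; T → X3 X1 F X3.

E -> ( | X1 P; P -> X2 X3 | X3 T; F -> X2 X1 | *; T -> ) | P Y1 | X3 Y2; X1 -> *; X2 -> ); X3 -> (; Y1 -> E E; Y2 -> X1 Y3; Y3 -> F X3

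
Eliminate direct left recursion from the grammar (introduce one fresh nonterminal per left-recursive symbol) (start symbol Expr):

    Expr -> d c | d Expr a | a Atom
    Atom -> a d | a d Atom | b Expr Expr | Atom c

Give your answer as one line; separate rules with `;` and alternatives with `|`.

Atom is directly left-recursive.
For Atom: α = {c}, β = {a d, a d Atom, b Expr Expr}. Rewrite as Atom → β Atom1 and Atom1 → α Atom1 | ε.

Expr -> d c | d Expr a | a Atom; Atom -> a d Atom1 | a d Atom Atom1 | b Expr Expr Atom1; Atom1 -> c Atom1 | ε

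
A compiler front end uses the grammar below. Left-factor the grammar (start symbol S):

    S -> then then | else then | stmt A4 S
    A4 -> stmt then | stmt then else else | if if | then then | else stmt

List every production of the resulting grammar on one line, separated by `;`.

A4 has alternatives sharing prefix 'stmt then': factor to A4 → stmt then A4' with A4' → ε | else else.

S -> then then | else then | stmt A4 S; A4 -> if if | then then | else stmt | stmt then A4'; A4' -> ε | else else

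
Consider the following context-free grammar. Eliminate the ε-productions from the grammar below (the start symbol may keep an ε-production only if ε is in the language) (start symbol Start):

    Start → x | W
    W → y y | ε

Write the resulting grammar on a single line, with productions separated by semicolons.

Start → x | W | ε; W → y y

Nullable set = {Start, W}.
ε ∈ L(G) since Start is nullable, so keep Start → ε.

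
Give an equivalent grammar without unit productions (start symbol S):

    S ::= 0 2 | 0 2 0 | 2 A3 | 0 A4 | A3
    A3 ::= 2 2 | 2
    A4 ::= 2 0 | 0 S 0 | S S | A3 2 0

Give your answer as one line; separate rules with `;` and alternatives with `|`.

Unit pairs: S ⇒* {A3}.
For each unit pair (A, B), copy every non-unit production of B to A, then drop all unit productions.

S ::= 0 2 | 0 2 0 | 2 A3 | 0 A4 | 2 2 | 2; A3 ::= 2 2 | 2; A4 ::= 2 0 | 0 S 0 | S S | A3 2 0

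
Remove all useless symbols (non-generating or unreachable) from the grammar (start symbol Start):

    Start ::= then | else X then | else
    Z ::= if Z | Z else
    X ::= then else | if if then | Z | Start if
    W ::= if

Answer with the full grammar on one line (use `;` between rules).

Generating nonterminals: {Start, W, X}.
Reachable from Start after that: {Start, X}.
Removed useless symbols: {W, Z} and every production mentioning them.

Start ::= then | else X then | else; X ::= then else | if if then | Start if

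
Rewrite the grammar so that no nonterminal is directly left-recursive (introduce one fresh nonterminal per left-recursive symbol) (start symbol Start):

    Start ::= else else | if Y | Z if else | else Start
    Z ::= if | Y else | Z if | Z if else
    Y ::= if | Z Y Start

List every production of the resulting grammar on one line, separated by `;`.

Left recursion appears on Z.
For Z: α = {if, if else}, β = {if, Y else}. Rewrite as Z → β Z1 and Z1 → α Z1 | ε.

Start ::= else else | if Y | Z if else | else Start; Z ::= if Z1 | Y else Z1; Y ::= if | Z Y Start; Z1 ::= if Z1 | if else Z1 | eps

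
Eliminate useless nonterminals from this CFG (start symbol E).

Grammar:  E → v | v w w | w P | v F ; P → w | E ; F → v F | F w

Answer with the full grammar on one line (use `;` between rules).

Generating nonterminals: {E, P}.
Reachable from E after that: {E, P}.
Removed useless symbols: {F} and every production mentioning them.

E → v | v w w | w P; P → w | E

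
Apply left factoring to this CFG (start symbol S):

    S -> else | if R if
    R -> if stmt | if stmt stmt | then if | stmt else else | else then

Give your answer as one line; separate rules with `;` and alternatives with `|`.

R has alternatives sharing prefix 'if stmt': factor to R → if stmt R' with R' → ε | stmt.

S -> else | if R if; R -> then if | stmt else else | else then | if stmt R'; R' -> ε | stmt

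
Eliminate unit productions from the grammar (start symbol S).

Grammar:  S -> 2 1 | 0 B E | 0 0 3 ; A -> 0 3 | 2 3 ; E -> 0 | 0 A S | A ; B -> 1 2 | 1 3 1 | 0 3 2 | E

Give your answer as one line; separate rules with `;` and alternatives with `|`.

S -> 2 1 | 0 B E | 0 0 3; A -> 0 3 | 2 3; E -> 0 | 0 A S | 0 3 | 2 3; B -> 1 2 | 1 3 1 | 0 3 2 | 0 | 0 A S | 0 3 | 2 3

Unit pairs: B ⇒* {A, E}; E ⇒* {A}.
Replace each nonterminal's rules with the union of the non-unit rules of every nonterminal it unit-derives.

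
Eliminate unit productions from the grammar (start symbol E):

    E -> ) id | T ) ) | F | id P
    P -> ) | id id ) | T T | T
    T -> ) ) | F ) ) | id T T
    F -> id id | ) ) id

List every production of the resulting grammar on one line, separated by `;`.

E -> ) id | T ) ) | id P | id id | ) ) id; P -> ) | id id ) | T T | ) ) | F ) ) | id T T; T -> ) ) | F ) ) | id T T; F -> id id | ) ) id

Unit pairs: E ⇒* {F}; P ⇒* {T}.
For each unit pair (A, B), copy every non-unit production of B to A, then drop all unit productions.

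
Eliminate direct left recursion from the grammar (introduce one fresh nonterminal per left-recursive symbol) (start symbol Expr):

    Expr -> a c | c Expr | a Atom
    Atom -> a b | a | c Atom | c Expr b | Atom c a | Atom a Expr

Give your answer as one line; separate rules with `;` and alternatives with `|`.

Directly left-recursive nonterminal: Atom.
For Atom: α = {c a, a Expr}, β = {a b, a, c Atom, c Expr b}. Rewrite as Atom → β Atom1 and Atom1 → α Atom1 | ε.

Expr -> a c | c Expr | a Atom; Atom -> a b Atom1 | a Atom1 | c Atom Atom1 | c Expr b Atom1; Atom1 -> c a Atom1 | a Expr Atom1 | ε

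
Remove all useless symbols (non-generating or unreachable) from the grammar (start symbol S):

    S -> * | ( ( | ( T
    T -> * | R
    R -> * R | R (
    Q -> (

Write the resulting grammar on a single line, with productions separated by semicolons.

Generating nonterminals: {Q, S, T}.
Reachable from S after that: {S, T}.
Removed useless symbols: {Q, R} and every production mentioning them.

S -> * | ( ( | ( T; T -> *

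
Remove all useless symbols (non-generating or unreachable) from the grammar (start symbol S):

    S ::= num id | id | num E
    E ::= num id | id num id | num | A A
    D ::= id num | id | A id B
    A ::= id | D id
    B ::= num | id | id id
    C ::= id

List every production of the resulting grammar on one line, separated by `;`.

Generating nonterminals: {A, B, C, D, E, S}.
Reachable from S after that: {A, B, D, E, S}.
Removed useless symbols: {C} and every production mentioning them.

S ::= num id | id | num E; E ::= num id | id num id | num | A A; D ::= id num | id | A id B; A ::= id | D id; B ::= num | id | id id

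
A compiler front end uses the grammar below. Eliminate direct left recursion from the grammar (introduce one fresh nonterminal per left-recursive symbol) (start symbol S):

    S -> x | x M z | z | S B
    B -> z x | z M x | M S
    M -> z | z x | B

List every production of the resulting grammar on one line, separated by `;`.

S -> x S' | x M z S' | z S'; B -> z x | z M x | M S; M -> z | z x | B; S' -> B S' | ε

S is directly left-recursive.
For S: α = {B}, β = {x, x M z, z}. Rewrite as S → β S' and S' → α S' | ε.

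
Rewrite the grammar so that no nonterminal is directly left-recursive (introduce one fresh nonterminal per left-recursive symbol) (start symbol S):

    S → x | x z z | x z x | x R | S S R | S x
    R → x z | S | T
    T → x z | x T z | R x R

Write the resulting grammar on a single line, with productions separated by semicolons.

S → x S' | x z z S' | x z x S' | x R S'; R → x z | S | T; T → x z | x T z | R x R; S' → S R S' | x S' | ε

Left recursion appears on S.
For S: α = {S R, x}, β = {x, x z z, x z x, x R}. Rewrite as S → β S' and S' → α S' | ε.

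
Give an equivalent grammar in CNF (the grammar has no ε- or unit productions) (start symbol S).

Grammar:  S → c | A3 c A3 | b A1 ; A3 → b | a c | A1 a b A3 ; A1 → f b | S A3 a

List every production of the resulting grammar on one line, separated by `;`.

Introduce a nonterminal for each terminal appearing in a rule of length ≥ 2: X1 → c, X2 → b, X3 → a, X4 → f.
Binarize each right-hand side of length ≥ 3 by chaining fresh nonterminals (Y1, Y2, …): affected rules were S → A3 X1 A3; A3 → A1 X3 X2 A3; A1 → S A3 X3.

S → c | A3 Y1 | X2 A1; A3 → b | X3 X1 | A1 Y2; A1 → X4 X2 | S Y4; X1 → c; X2 → b; X3 → a; X4 → f; Y1 → X1 A3; Y2 → X3 Y3; Y3 → X2 A3; Y4 → A3 X3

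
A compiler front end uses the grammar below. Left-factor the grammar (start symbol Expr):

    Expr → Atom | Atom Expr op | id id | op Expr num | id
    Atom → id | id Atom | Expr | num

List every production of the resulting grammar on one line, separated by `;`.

Expr → op Expr num | Atom Expr1 | id Expr2; Atom → Expr | num | id Atom1; Expr1 → ε | Expr op; Expr2 → id | ε; Atom1 → ε | Atom

Expr has alternatives sharing prefix 'Atom': factor to Expr → Atom Expr1 with Expr1 → ε | Expr op.
Expr has alternatives sharing prefix 'id': factor to Expr → id Expr2 with Expr2 → id | ε.
Atom has alternatives sharing prefix 'id': factor to Atom → id Atom1 with Atom1 → ε | Atom.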